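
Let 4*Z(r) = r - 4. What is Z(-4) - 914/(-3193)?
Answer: -5472/3193 ≈ -1.7137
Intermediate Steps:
Z(r) = -1 + r/4 (Z(r) = (r - 4)/4 = (-4 + r)/4 = -1 + r/4)
Z(-4) - 914/(-3193) = (-1 + (1/4)*(-4)) - 914/(-3193) = (-1 - 1) - 914*(-1/3193) = -2 + 914/3193 = -5472/3193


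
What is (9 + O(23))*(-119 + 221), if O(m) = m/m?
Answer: 1020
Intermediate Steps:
O(m) = 1
(9 + O(23))*(-119 + 221) = (9 + 1)*(-119 + 221) = 10*102 = 1020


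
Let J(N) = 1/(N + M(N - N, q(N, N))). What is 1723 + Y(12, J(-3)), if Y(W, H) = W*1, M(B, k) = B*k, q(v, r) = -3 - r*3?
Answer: 1735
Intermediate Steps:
q(v, r) = -3 - 3*r
J(N) = 1/N (J(N) = 1/(N + (N - N)*(-3 - 3*N)) = 1/(N + 0*(-3 - 3*N)) = 1/(N + 0) = 1/N)
Y(W, H) = W
1723 + Y(12, J(-3)) = 1723 + 12 = 1735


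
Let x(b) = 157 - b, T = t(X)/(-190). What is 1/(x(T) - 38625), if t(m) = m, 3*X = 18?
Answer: -95/3654457 ≈ -2.5996e-5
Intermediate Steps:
X = 6 (X = (⅓)*18 = 6)
T = -3/95 (T = 6/(-190) = 6*(-1/190) = -3/95 ≈ -0.031579)
1/(x(T) - 38625) = 1/((157 - 1*(-3/95)) - 38625) = 1/((157 + 3/95) - 38625) = 1/(14918/95 - 38625) = 1/(-3654457/95) = -95/3654457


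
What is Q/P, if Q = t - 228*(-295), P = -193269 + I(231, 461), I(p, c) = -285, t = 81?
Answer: -22447/64518 ≈ -0.34792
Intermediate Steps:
P = -193554 (P = -193269 - 285 = -193554)
Q = 67341 (Q = 81 - 228*(-295) = 81 + 67260 = 67341)
Q/P = 67341/(-193554) = 67341*(-1/193554) = -22447/64518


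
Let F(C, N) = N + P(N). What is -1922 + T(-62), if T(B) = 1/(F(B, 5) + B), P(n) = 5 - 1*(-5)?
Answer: -90335/47 ≈ -1922.0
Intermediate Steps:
P(n) = 10 (P(n) = 5 + 5 = 10)
F(C, N) = 10 + N (F(C, N) = N + 10 = 10 + N)
T(B) = 1/(15 + B) (T(B) = 1/((10 + 5) + B) = 1/(15 + B))
-1922 + T(-62) = -1922 + 1/(15 - 62) = -1922 + 1/(-47) = -1922 - 1/47 = -90335/47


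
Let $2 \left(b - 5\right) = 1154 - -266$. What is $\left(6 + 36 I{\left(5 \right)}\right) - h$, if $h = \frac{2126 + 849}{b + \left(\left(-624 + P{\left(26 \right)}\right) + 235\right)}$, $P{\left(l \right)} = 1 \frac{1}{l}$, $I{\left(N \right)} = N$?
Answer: $\frac{214196}{1211} \approx 176.88$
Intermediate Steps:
$P{\left(l \right)} = \frac{1}{l}$
$b = 715$ ($b = 5 + \frac{1154 - -266}{2} = 5 + \frac{1154 + 266}{2} = 5 + \frac{1}{2} \cdot 1420 = 5 + 710 = 715$)
$h = \frac{11050}{1211}$ ($h = \frac{2126 + 849}{715 + \left(\left(-624 + \frac{1}{26}\right) + 235\right)} = \frac{2975}{715 + \left(\left(-624 + \frac{1}{26}\right) + 235\right)} = \frac{2975}{715 + \left(- \frac{16223}{26} + 235\right)} = \frac{2975}{715 - \frac{10113}{26}} = \frac{2975}{\frac{8477}{26}} = 2975 \cdot \frac{26}{8477} = \frac{11050}{1211} \approx 9.1247$)
$\left(6 + 36 I{\left(5 \right)}\right) - h = \left(6 + 36 \cdot 5\right) - \frac{11050}{1211} = \left(6 + 180\right) - \frac{11050}{1211} = 186 - \frac{11050}{1211} = \frac{214196}{1211}$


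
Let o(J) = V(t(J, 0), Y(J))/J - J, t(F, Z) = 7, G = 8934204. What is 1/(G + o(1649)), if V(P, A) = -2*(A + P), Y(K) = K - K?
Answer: 1649/14729783181 ≈ 1.1195e-7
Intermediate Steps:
Y(K) = 0
V(P, A) = -2*A - 2*P
o(J) = -J - 14/J (o(J) = (-2*0 - 2*7)/J - J = (0 - 14)/J - J = -14/J - J = -J - 14/J)
1/(G + o(1649)) = 1/(8934204 + (-1*1649 - 14/1649)) = 1/(8934204 + (-1649 - 14*1/1649)) = 1/(8934204 + (-1649 - 14/1649)) = 1/(8934204 - 2719215/1649) = 1/(14729783181/1649) = 1649/14729783181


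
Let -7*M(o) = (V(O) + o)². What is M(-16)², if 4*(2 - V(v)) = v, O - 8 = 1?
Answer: 17850625/12544 ≈ 1423.0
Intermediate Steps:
O = 9 (O = 8 + 1 = 9)
V(v) = 2 - v/4
M(o) = -(-¼ + o)²/7 (M(o) = -((2 - ¼*9) + o)²/7 = -((2 - 9/4) + o)²/7 = -(-¼ + o)²/7)
M(-16)² = (-(-1 + 4*(-16))²/112)² = (-(-1 - 64)²/112)² = (-1/112*(-65)²)² = (-1/112*4225)² = (-4225/112)² = 17850625/12544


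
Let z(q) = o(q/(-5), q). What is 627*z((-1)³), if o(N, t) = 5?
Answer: 3135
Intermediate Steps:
z(q) = 5
627*z((-1)³) = 627*5 = 3135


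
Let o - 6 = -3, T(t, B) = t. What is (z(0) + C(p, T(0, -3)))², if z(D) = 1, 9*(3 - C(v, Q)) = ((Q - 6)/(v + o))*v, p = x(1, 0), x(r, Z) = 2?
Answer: 4096/225 ≈ 18.204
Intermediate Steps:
p = 2
o = 3 (o = 6 - 3 = 3)
C(v, Q) = 3 - v*(-6 + Q)/(9*(3 + v)) (C(v, Q) = 3 - (Q - 6)/(v + 3)*v/9 = 3 - (-6 + Q)/(3 + v)*v/9 = 3 - v*(-6 + Q)/(9*(3 + v)))
(z(0) + C(p, T(0, -3)))² = (1 + (81 + 33*2 - 1*0*2)/(9*(3 + 2)))² = (1 + (⅑)*(81 + 66 + 0)/5)² = (1 + (⅑)*(⅕)*147)² = (1 + 49/15)² = (64/15)² = 4096/225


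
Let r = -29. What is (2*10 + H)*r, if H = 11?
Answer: -899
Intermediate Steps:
(2*10 + H)*r = (2*10 + 11)*(-29) = (20 + 11)*(-29) = 31*(-29) = -899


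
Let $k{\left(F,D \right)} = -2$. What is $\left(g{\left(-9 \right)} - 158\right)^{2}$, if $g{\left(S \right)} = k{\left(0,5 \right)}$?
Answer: $25600$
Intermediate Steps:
$g{\left(S \right)} = -2$
$\left(g{\left(-9 \right)} - 158\right)^{2} = \left(-2 - 158\right)^{2} = \left(-160\right)^{2} = 25600$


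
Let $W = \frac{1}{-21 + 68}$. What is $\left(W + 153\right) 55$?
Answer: $\frac{395560}{47} \approx 8416.2$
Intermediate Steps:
$W = \frac{1}{47} \approx 0.021277$
$\left(W + 153\right) 55 = \left(\frac{1}{47} + 153\right) 55 = \frac{7192}{47} \cdot 55 = \frac{395560}{47}$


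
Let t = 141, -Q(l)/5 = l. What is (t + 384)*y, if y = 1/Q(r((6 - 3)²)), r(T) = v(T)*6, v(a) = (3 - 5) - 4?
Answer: 35/12 ≈ 2.9167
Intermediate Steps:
v(a) = -6 (v(a) = -2 - 4 = -6)
r(T) = -36 (r(T) = -6*6 = -36)
Q(l) = -5*l
y = 1/180 (y = 1/(-5*(-36)) = 1/180 ≈ 0.0055556)
(t + 384)*y = (141 + 384)*(1/180) = 525*(1/180) = 35/12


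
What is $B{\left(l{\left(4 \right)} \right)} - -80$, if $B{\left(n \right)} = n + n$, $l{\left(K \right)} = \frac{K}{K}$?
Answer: $82$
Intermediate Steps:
$l{\left(K \right)} = 1$
$B{\left(n \right)} = 2 n$
$B{\left(l{\left(4 \right)} \right)} - -80 = 2 \cdot 1 - -80 = 2 + 80 = 82$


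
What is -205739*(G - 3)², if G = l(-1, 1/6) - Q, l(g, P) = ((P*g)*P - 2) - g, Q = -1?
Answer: -2444385059/1296 ≈ -1.8861e+6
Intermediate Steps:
l(g, P) = -2 - g + g*P² (l(g, P) = (g*P² - 2) - g = (-2 + g*P²) - g = -2 - g + g*P²)
G = -1/36 (G = (-2 - 1*(-1) - (1/6)²) - 1*(-1) = (-2 + 1 - (⅙)²) + 1 = (-2 + 1 - 1*1/36) + 1 = (-2 + 1 - 1/36) + 1 = -37/36 + 1 = -1/36 ≈ -0.027778)
-205739*(G - 3)² = -205739*(-1/36 - 3)² = -205739*(-109/36)² = -205739*11881/1296 = -2444385059/1296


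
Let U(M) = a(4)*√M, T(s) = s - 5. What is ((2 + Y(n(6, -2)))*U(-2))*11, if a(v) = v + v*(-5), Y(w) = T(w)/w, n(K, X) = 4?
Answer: -308*I*√2 ≈ -435.58*I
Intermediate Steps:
T(s) = -5 + s
Y(w) = (-5 + w)/w
a(v) = -4*v (a(v) = v - 5*v = -4*v)
U(M) = -16*√M (U(M) = (-4*4)*√M = -16*√M)
((2 + Y(n(6, -2)))*U(-2))*11 = ((2 + (-5 + 4)/4)*(-16*I*√2))*11 = ((2 + (¼)*(-1))*(-16*I*√2))*11 = ((2 - ¼)*(-16*I*√2))*11 = (7*(-16*I*√2)/4)*11 = -28*I*√2*11 = -308*I*√2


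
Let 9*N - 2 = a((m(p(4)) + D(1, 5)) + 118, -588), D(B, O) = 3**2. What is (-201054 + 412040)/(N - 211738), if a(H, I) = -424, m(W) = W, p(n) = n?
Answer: -949437/953032 ≈ -0.99623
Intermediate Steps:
D(B, O) = 9
N = -422/9 (N = 2/9 + (1/9)*(-424) = 2/9 - 424/9 = -422/9 ≈ -46.889)
(-201054 + 412040)/(N - 211738) = (-201054 + 412040)/(-422/9 - 211738) = 210986/(-1906064/9) = 210986*(-9/1906064) = -949437/953032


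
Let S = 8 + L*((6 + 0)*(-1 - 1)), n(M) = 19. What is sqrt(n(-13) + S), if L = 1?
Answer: sqrt(15) ≈ 3.8730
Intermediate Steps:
S = -4 (S = 8 + 1*((6 + 0)*(-1 - 1)) = 8 + 1*(6*(-2)) = 8 + 1*(-12) = 8 - 12 = -4)
sqrt(n(-13) + S) = sqrt(19 - 4) = sqrt(15)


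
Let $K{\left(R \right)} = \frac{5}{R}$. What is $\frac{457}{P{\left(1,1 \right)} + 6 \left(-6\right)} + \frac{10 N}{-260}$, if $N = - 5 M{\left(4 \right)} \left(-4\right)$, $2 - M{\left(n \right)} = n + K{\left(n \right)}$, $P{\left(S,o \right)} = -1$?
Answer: $- \frac{729}{74} \approx -9.8513$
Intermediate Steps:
$M{\left(n \right)} = 2 - n - \frac{5}{n}$ ($M{\left(n \right)} = 2 - \left(n + \frac{5}{n}\right) = 2 - n - \frac{5}{n}$)
$N = -65$ ($N = - 5 \left(2 - 4 - \frac{5}{4}\right) \left(-4\right) = \left(-5\right) \left(- \frac{13}{4}\right) \left(-4\right) = \frac{65}{4} \left(-4\right) = -65$)
$\frac{457}{P{\left(1,1 \right)} + 6 \left(-6\right)} + \frac{10 N}{-260} = \frac{457}{-1 + 6 \left(-6\right)} + \frac{10 \left(-65\right)}{-260} = \frac{457}{-1 - 36} - - \frac{5}{2} = \frac{457}{-37} + \frac{5}{2} = 457 \left(- \frac{1}{37}\right) + \frac{5}{2} = - \frac{457}{37} + \frac{5}{2} = - \frac{729}{74}$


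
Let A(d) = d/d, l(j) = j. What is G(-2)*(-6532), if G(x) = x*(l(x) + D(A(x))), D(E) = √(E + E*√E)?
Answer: -26128 + 13064*√2 ≈ -7652.7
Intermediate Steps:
A(d) = 1
D(E) = √(E + E^(3/2))
G(x) = x*(x + √2) (G(x) = x*(x + √(1 + 1^(3/2))) = x*(x + √(1 + 1)) = x*(x + √2))
G(-2)*(-6532) = -2*(-2 + √2)*(-6532) = (4 - 2*√2)*(-6532) = -26128 + 13064*√2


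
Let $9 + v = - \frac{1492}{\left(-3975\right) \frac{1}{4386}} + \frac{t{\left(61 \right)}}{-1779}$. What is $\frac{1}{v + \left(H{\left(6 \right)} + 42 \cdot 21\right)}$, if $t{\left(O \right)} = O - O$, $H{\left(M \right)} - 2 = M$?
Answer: $\frac{1325}{3348629} \approx 0.00039568$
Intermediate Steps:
$H{\left(M \right)} = 2 + M$
$t{\left(O \right)} = 0$
$v = \frac{2169379}{1325}$ ($v = -9 + \left(- \frac{1492}{\left(-3975\right) \frac{1}{4386}} + \frac{0}{-1779}\right) = -9 + \left(- \frac{1492}{\left(-3975\right) \frac{1}{4386}} + 0 \left(- \frac{1}{1779}\right)\right) = -9 + \left(- \frac{1492}{- \frac{1325}{1462}} + 0\right) = -9 + \left(\left(-1492\right) \left(- \frac{1462}{1325}\right) + 0\right) = -9 + \left(\frac{2181304}{1325} + 0\right) = -9 + \frac{2181304}{1325} = \frac{2169379}{1325} \approx 1637.3$)
$\frac{1}{v + \left(H{\left(6 \right)} + 42 \cdot 21\right)} = \frac{1}{\frac{2169379}{1325} + \left(\left(2 + 6\right) + 42 \cdot 21\right)} = \frac{1}{\frac{2169379}{1325} + \left(8 + 882\right)} = \frac{1}{\frac{2169379}{1325} + 890} = \frac{1}{\frac{3348629}{1325}} = \frac{1325}{3348629}$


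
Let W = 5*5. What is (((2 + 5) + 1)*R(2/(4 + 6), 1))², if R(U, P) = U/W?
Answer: 64/15625 ≈ 0.0040960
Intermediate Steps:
W = 25
R(U, P) = U/25
(((2 + 5) + 1)*R(2/(4 + 6), 1))² = (((2 + 5) + 1)*((2/(4 + 6))/25))² = ((7 + 1)*((2/10)/25))² = (8*((2*(⅒))/25))² = (8*((1/25)*(⅕)))² = (8*(1/125))² = (8/125)² = 64/15625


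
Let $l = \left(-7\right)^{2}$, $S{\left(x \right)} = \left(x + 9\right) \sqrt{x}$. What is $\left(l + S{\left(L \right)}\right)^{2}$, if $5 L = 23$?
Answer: $\frac{406477}{125} + \frac{6664 \sqrt{115}}{25} \approx 6110.4$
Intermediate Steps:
$L = \frac{23}{5}$ ($L = \frac{1}{5} \cdot 23 = \frac{23}{5} \approx 4.6$)
$S{\left(x \right)} = \sqrt{x} \left(9 + x\right)$ ($S{\left(x \right)} = \left(9 + x\right) \sqrt{x} = \sqrt{x} \left(9 + x\right)$)
$l = 49$
$\left(l + S{\left(L \right)}\right)^{2} = \left(49 + \sqrt{\frac{23}{5}} \left(9 + \frac{23}{5}\right)\right)^{2} = \left(49 + \frac{\sqrt{115}}{5} \cdot \frac{68}{5}\right)^{2} = \left(49 + \frac{68 \sqrt{115}}{25}\right)^{2}$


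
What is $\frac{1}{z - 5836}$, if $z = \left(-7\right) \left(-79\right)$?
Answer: $- \frac{1}{5283} \approx -0.00018929$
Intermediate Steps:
$z = 553$
$\frac{1}{z - 5836} = \frac{1}{553 - 5836} = \frac{1}{-5283} = - \frac{1}{5283}$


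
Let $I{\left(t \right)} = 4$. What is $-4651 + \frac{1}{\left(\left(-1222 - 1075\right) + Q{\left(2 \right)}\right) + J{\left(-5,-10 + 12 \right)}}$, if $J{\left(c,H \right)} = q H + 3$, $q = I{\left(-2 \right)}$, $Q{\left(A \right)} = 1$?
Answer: $- \frac{10627536}{2285} \approx -4651.0$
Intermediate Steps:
$q = 4$
$J{\left(c,H \right)} = 3 + 4 H$ ($J{\left(c,H \right)} = 4 H + 3 = 3 + 4 H$)
$-4651 + \frac{1}{\left(\left(-1222 - 1075\right) + Q{\left(2 \right)}\right) + J{\left(-5,-10 + 12 \right)}} = -4651 + \frac{1}{\left(\left(-1222 - 1075\right) + 1\right) + \left(3 + 4 \left(-10 + 12\right)\right)} = -4651 + \frac{1}{\left(-2297 + 1\right) + \left(3 + 4 \cdot 2\right)} = -4651 + \frac{1}{-2296 + \left(3 + 8\right)} = -4651 + \frac{1}{-2296 + 11} = -4651 + \frac{1}{-2285} = -4651 - \frac{1}{2285} = - \frac{10627536}{2285}$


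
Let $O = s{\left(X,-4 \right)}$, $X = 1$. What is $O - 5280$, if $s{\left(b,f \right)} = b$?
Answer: $-5279$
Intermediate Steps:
$O = 1$
$O - 5280 = 1 - 5280 = -5279$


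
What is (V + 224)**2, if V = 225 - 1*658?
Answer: 43681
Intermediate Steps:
V = -433 (V = 225 - 658 = -433)
(V + 224)**2 = (-433 + 224)**2 = (-209)**2 = 43681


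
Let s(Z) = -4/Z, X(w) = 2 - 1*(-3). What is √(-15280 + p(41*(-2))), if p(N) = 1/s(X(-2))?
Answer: 5*I*√2445/2 ≈ 123.62*I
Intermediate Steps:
X(w) = 5 (X(w) = 2 + 3 = 5)
p(N) = -5/4 (p(N) = 1/(-4/5) = 1/(-4*⅕) = 1/(-⅘) = -5/4)
√(-15280 + p(41*(-2))) = √(-15280 - 5/4) = √(-61125/4) = 5*I*√2445/2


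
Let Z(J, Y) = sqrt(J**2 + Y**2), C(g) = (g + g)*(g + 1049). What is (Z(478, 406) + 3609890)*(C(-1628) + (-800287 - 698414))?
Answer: 1395305512470 + 773046*sqrt(98330) ≈ 1.3955e+12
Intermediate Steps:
C(g) = 2*g*(1049 + g) (C(g) = (2*g)*(1049 + g) = 2*g*(1049 + g))
(Z(478, 406) + 3609890)*(C(-1628) + (-800287 - 698414)) = (sqrt(478**2 + 406**2) + 3609890)*(2*(-1628)*(1049 - 1628) + (-800287 - 698414)) = (sqrt(228484 + 164836) + 3609890)*(2*(-1628)*(-579) - 1498701) = (sqrt(393320) + 3609890)*(1885224 - 1498701) = (2*sqrt(98330) + 3609890)*386523 = (3609890 + 2*sqrt(98330))*386523 = 1395305512470 + 773046*sqrt(98330)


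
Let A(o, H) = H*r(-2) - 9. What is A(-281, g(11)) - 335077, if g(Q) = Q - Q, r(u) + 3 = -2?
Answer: -335086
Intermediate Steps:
r(u) = -5 (r(u) = -3 - 2 = -5)
g(Q) = 0
A(o, H) = -9 - 5*H (A(o, H) = H*(-5) - 9 = -5*H - 9 = -9 - 5*H)
A(-281, g(11)) - 335077 = (-9 - 5*0) - 335077 = (-9 + 0) - 335077 = -9 - 335077 = -335086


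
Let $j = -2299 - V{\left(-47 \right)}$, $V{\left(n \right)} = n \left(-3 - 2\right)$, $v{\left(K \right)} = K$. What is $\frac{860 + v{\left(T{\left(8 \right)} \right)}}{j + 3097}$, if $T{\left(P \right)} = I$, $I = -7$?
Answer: $\frac{853}{563} \approx 1.5151$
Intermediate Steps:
$T{\left(P \right)} = -7$
$V{\left(n \right)} = - 5 n$ ($V{\left(n \right)} = n \left(-5\right) = - 5 n$)
$j = -2534$ ($j = -2299 - \left(-5\right) \left(-47\right) = -2299 - 235 = -2534$)
$\frac{860 + v{\left(T{\left(8 \right)} \right)}}{j + 3097} = \frac{860 - 7}{-2534 + 3097} = \frac{853}{563}$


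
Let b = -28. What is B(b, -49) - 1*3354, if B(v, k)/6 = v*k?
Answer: 4878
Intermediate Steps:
B(v, k) = 6*k*v (B(v, k) = 6*(v*k) = 6*(k*v) = 6*k*v)
B(b, -49) - 1*3354 = 6*(-49)*(-28) - 1*3354 = 8232 - 3354 = 4878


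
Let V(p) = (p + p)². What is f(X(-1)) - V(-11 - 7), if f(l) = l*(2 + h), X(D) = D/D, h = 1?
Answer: -1293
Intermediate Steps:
X(D) = 1
f(l) = 3*l (f(l) = l*(2 + 1) = l*3 = 3*l)
V(p) = 4*p² (V(p) = (2*p)² = 4*p²)
f(X(-1)) - V(-11 - 7) = 3*1 - 4*(-11 - 7)² = 3 - 4*(-18)² = 3 - 4*324 = 3 - 1*1296 = 3 - 1296 = -1293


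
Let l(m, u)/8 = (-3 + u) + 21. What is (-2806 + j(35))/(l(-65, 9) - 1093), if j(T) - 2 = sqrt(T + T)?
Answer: 2804/877 - sqrt(70)/877 ≈ 3.1877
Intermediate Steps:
l(m, u) = 144 + 8*u (l(m, u) = 8*((-3 + u) + 21) = 8*(18 + u) = 144 + 8*u)
j(T) = 2 + sqrt(2)*sqrt(T) (j(T) = 2 + sqrt(T + T) = 2 + sqrt(2*T) = 2 + sqrt(2)*sqrt(T))
(-2806 + j(35))/(l(-65, 9) - 1093) = (-2806 + (2 + sqrt(2)*sqrt(35)))/((144 + 8*9) - 1093) = (-2806 + (2 + sqrt(70)))/((144 + 72) - 1093) = (-2804 + sqrt(70))/(216 - 1093) = (-2804 + sqrt(70))/(-877) = (-2804 + sqrt(70))*(-1/877) = 2804/877 - sqrt(70)/877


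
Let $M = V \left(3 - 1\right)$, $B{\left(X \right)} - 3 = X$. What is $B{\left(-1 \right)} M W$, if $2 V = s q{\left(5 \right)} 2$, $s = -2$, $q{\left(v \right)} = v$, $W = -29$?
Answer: $1160$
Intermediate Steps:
$V = -10$ ($V = \frac{\left(-2\right) 5 \cdot 2}{2} = \frac{\left(-10\right) 2}{2} = \frac{1}{2} \left(-20\right) = -10$)
$B{\left(X \right)} = 3 + X$
$M = -20$ ($M = - 10 \left(3 - 1\right) = \left(-10\right) 2 = -20$)
$B{\left(-1 \right)} M W = \left(3 - 1\right) \left(-20\right) \left(-29\right) = 2 \left(-20\right) \left(-29\right) = \left(-40\right) \left(-29\right) = 1160$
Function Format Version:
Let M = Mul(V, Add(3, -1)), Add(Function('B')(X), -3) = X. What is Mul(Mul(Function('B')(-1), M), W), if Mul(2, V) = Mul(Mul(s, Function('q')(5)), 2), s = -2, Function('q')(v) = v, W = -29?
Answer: 1160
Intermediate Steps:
V = -10 (V = Mul(Rational(1, 2), Mul(Mul(-2, 5), 2)) = Mul(Rational(1, 2), Mul(-10, 2)) = Mul(Rational(1, 2), -20) = -10)
Function('B')(X) = Add(3, X)
M = -20 (M = Mul(-10, Add(3, -1)) = Mul(-10, 2) = -20)
Mul(Mul(Function('B')(-1), M), W) = Mul(Mul(Add(3, -1), -20), -29) = Mul(Mul(2, -20), -29) = Mul(-40, -29) = 1160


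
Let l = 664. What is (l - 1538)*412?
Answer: -360088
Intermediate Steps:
(l - 1538)*412 = (664 - 1538)*412 = -874*412 = -360088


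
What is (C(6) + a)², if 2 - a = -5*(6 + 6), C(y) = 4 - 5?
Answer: 3721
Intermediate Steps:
C(y) = -1
a = 62 (a = 2 - (-5)*(6 + 6) = 2 - (-5)*12 = 2 - 1*(-60) = 2 + 60 = 62)
(C(6) + a)² = (-1 + 62)² = 61² = 3721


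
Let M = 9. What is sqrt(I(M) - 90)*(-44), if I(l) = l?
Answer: -396*I ≈ -396.0*I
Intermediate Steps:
sqrt(I(M) - 90)*(-44) = sqrt(9 - 90)*(-44) = sqrt(-81)*(-44) = (9*I)*(-44) = -396*I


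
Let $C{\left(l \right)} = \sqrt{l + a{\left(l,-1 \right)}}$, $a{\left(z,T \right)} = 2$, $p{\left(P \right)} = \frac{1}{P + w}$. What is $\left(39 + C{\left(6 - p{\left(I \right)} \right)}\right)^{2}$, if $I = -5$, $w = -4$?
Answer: $\frac{\left(117 + \sqrt{73}\right)^{2}}{9} \approx 1751.3$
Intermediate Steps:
$p{\left(P \right)} = \frac{1}{-4 + P}$ ($p{\left(P \right)} = \frac{1}{P - 4} = \frac{1}{-4 + P}$)
$C{\left(l \right)} = \sqrt{2 + l}$ ($C{\left(l \right)} = \sqrt{l + 2} = \sqrt{2 + l}$)
$\left(39 + C{\left(6 - p{\left(I \right)} \right)}\right)^{2} = \left(39 + \sqrt{2 + \left(6 - \frac{1}{-4 - 5}\right)}\right)^{2} = \left(39 + \sqrt{2 + \left(6 - \frac{1}{-9}\right)}\right)^{2} = \left(39 + \sqrt{2 + \left(6 - - \frac{1}{9}\right)}\right)^{2} = \left(39 + \sqrt{2 + \left(6 + \frac{1}{9}\right)}\right)^{2} = \left(39 + \sqrt{2 + \frac{55}{9}}\right)^{2} = \left(39 + \sqrt{\frac{73}{9}}\right)^{2} = \left(39 + \frac{\sqrt{73}}{3}\right)^{2}$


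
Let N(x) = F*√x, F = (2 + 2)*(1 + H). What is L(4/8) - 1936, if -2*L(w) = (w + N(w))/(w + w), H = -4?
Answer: -7745/4 + 3*√2 ≈ -1932.0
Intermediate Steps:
F = -12 (F = (2 + 2)*(1 - 4) = 4*(-3) = -12)
N(x) = -12*√x
L(w) = -(w - 12*√w)/(4*w) (L(w) = -(w - 12*√w)/(2*(w + w)) = -(w - 12*√w)/(2*(2*w)) = -(w - 12*√w)*1/(2*w)/2 = -(w - 12*√w)/(4*w))
L(4/8) - 1936 = (-¼ + 3/√(4/8)) - 1936 = (-¼ + 3/√(4*(⅛))) - 1936 = (-¼ + 3/2^(-½)) - 1936 = (-¼ + 3*√2) - 1936 = -7745/4 + 3*√2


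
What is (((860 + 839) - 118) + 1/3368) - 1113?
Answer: 1576225/3368 ≈ 468.00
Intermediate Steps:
(((860 + 839) - 118) + 1/3368) - 1113 = ((1699 - 118) + 1/3368) - 1113 = (1581 + 1/3368) - 1113 = 5324809/3368 - 1113 = 1576225/3368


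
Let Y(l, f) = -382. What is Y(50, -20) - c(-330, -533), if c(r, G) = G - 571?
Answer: 722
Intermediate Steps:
c(r, G) = -571 + G
Y(50, -20) - c(-330, -533) = -382 - (-571 - 533) = -382 - 1*(-1104) = -382 + 1104 = 722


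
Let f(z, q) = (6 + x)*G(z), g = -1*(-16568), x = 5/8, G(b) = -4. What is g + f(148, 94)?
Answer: 33083/2 ≈ 16542.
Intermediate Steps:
x = 5/8 (x = 5*(⅛) = 5/8 ≈ 0.62500)
g = 16568
f(z, q) = -53/2 (f(z, q) = (6 + 5/8)*(-4) = (53/8)*(-4) = -53/2)
g + f(148, 94) = 16568 - 53/2 = 33083/2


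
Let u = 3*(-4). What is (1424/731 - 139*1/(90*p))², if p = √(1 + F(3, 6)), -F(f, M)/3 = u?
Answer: 618048856081/160147991700 - 197936*√37/1217115 ≈ 2.8700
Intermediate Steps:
u = -12
F(f, M) = 36 (F(f, M) = -3*(-12) = 36)
p = √37 (p = √(1 + 36) = √37 ≈ 6.0828)
(1424/731 - 139*1/(90*p))² = (1424/731 - 139*√37/3330)²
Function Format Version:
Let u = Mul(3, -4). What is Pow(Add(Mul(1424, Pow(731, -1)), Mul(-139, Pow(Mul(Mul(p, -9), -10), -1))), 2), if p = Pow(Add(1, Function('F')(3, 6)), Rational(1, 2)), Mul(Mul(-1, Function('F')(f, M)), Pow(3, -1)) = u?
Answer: Add(Rational(618048856081, 160147991700), Mul(Rational(-197936, 1217115), Pow(37, Rational(1, 2)))) ≈ 2.8700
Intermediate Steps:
u = -12
Function('F')(f, M) = 36 (Function('F')(f, M) = Mul(-3, -12) = 36)
p = Pow(37, Rational(1, 2)) (p = Pow(Add(1, 36), Rational(1, 2)) = Pow(37, Rational(1, 2)) ≈ 6.0828)
Pow(Add(Mul(1424, Pow(731, -1)), Mul(-139, Pow(Mul(Mul(p, -9), -10), -1))), 2) = Pow(Add(Mul(1424, Pow(731, -1)), Mul(-139, Pow(Mul(Mul(Pow(37, Rational(1, 2)), -9), -10), -1))), 2) = Pow(Add(Mul(1424, Rational(1, 731)), Mul(-139, Pow(Mul(Mul(-9, Pow(37, Rational(1, 2))), -10), -1))), 2) = Pow(Add(Rational(1424, 731), Mul(-139, Pow(Mul(90, Pow(37, Rational(1, 2))), -1))), 2) = Pow(Add(Rational(1424, 731), Mul(-139, Mul(Rational(1, 3330), Pow(37, Rational(1, 2))))), 2) = Pow(Add(Rational(1424, 731), Mul(Rational(-139, 3330), Pow(37, Rational(1, 2)))), 2)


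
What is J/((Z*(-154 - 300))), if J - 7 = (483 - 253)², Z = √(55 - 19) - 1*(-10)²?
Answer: 52907/42676 ≈ 1.2397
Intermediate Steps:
Z = -94 (Z = √36 - 1*100 = 6 - 100 = -94)
J = 52907 (J = 7 + (483 - 253)² = 7 + 230² = 7 + 52900 = 52907)
J/((Z*(-154 - 300))) = 52907/((-94*(-154 - 300))) = 52907/((-94*(-454))) = 52907/42676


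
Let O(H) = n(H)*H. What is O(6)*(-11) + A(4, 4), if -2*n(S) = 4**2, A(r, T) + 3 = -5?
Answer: 520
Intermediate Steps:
A(r, T) = -8 (A(r, T) = -3 - 5 = -8)
n(S) = -8 (n(S) = -1/2*4**2 = -1/2*16 = -8)
O(H) = -8*H
O(6)*(-11) + A(4, 4) = -8*6*(-11) - 8 = -48*(-11) - 8 = 528 - 8 = 520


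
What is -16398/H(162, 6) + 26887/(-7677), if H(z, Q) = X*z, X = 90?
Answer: -3196913/690930 ≈ -4.6270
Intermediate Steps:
H(z, Q) = 90*z
-16398/H(162, 6) + 26887/(-7677) = -16398/(90*162) + 26887/(-7677) = -16398/14580 + 26887*(-1/7677) = -16398*1/14580 - 26887/7677 = -911/810 - 26887/7677 = -3196913/690930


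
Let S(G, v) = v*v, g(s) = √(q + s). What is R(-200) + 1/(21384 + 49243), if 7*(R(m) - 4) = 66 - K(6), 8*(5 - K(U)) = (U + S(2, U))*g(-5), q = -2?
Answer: 6285810/494389 + 3*I*√7/4 ≈ 12.714 + 1.9843*I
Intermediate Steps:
g(s) = √(-2 + s)
S(G, v) = v²
K(U) = 5 - I*√7*(U + U²)/8 (K(U) = 5 - (U + U²)*√(-2 - 5)/8 = 5 - (U + U²)*√(-7)/8 = 5 - (U + U²)*I*√7/8 = 5 - I*√7*(U + U²)/8)
R(m) = 89/7 + 3*I*√7/4 (R(m) = 4 + (66 - (5 - ⅛*I*6*√7 - ⅛*I*√7*6²))/7 = 4 + (66 - (5 - 3*I*√7/4 - ⅛*I*√7*36))/7 = 4 + (66 - (5 - 3*I*√7/4 - 9*I*√7/2))/7 = 4 + (66 - (5 - 21*I*√7/4))/7 = 4 + (66 + (-5 + 21*I*√7/4))/7 = 4 + (61 + 21*I*√7/4)/7 = 4 + (61/7 + 3*I*√7/4) = 89/7 + 3*I*√7/4)
R(-200) + 1/(21384 + 49243) = (89/7 + 3*I*√7/4) + 1/(21384 + 49243) = (89/7 + 3*I*√7/4) + 1/70627 = 6285810/494389 + 3*I*√7/4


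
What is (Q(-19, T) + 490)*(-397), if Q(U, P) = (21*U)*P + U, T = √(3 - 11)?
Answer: -186987 + 316806*I*√2 ≈ -1.8699e+5 + 4.4803e+5*I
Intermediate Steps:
T = 2*I*√2 (T = √(-8) = 2*I*√2 ≈ 2.8284*I)
Q(U, P) = U + 21*P*U (Q(U, P) = 21*P*U + U = U + 21*P*U)
(Q(-19, T) + 490)*(-397) = (-19*(1 + 21*(2*I*√2)) + 490)*(-397) = (-19*(1 + 42*I*√2) + 490)*(-397) = ((-19 - 798*I*√2) + 490)*(-397) = (471 - 798*I*√2)*(-397) = -186987 + 316806*I*√2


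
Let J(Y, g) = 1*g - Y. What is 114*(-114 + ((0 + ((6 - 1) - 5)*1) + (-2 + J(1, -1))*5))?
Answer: -15276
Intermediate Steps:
J(Y, g) = g - Y
114*(-114 + ((0 + ((6 - 1) - 5)*1) + (-2 + J(1, -1))*5)) = 114*(-114 + ((0 + ((6 - 1) - 5)*1) + (-2 + (-1 - 1*1))*5)) = 114*(-114 + ((0 + (5 - 5)*1) + (-2 + (-1 - 1))*5)) = 114*(-114 + ((0 + 0*1) + (-2 - 2)*5)) = 114*(-114 + ((0 + 0) - 4*5)) = 114*(-114 + (0 - 20)) = 114*(-114 - 20) = 114*(-134) = -15276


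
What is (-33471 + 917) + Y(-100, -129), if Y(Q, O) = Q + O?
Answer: -32783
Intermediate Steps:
Y(Q, O) = O + Q
(-33471 + 917) + Y(-100, -129) = (-33471 + 917) + (-129 - 100) = -32554 - 229 = -32783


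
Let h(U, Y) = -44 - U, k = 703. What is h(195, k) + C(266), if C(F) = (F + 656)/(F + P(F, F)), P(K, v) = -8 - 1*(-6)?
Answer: -31087/132 ≈ -235.51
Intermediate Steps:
P(K, v) = -2 (P(K, v) = -8 + 6 = -2)
C(F) = (656 + F)/(-2 + F) (C(F) = (F + 656)/(F - 2) = (656 + F)/(-2 + F))
h(195, k) + C(266) = (-44 - 1*195) + (656 + 266)/(-2 + 266) = (-44 - 195) + 922/264 = -239 + (1/264)*922 = -239 + 461/132 = -31087/132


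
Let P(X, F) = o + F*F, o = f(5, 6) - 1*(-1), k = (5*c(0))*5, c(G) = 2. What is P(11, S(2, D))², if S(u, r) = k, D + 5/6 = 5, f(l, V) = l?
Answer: 6280036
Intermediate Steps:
D = 25/6 (D = -⅚ + 5 = 25/6 ≈ 4.1667)
k = 50 (k = (5*2)*5 = 10*5 = 50)
S(u, r) = 50
o = 6 (o = 5 - 1*(-1) = 5 + 1 = 6)
P(X, F) = 6 + F² (P(X, F) = 6 + F*F = 6 + F²)
P(11, S(2, D))² = (6 + 50²)² = (6 + 2500)² = 2506² = 6280036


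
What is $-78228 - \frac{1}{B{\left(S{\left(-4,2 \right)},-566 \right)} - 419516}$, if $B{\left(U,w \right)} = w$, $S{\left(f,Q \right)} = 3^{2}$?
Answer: $- \frac{32862174695}{420082} \approx -78228.0$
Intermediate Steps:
$S{\left(f,Q \right)} = 9$
$-78228 - \frac{1}{B{\left(S{\left(-4,2 \right)},-566 \right)} - 419516} = -78228 - \frac{1}{-566 - 419516} = -78228 - \frac{1}{-420082} = -78228 - - \frac{1}{420082} = -78228 + \frac{1}{420082} = - \frac{32862174695}{420082}$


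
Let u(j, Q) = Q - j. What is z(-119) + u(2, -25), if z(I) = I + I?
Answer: -265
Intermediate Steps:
z(I) = 2*I
z(-119) + u(2, -25) = 2*(-119) + (-25 - 1*2) = -238 + (-25 - 2) = -238 - 27 = -265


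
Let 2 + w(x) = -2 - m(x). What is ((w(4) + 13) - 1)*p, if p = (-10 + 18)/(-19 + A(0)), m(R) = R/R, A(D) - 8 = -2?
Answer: -56/13 ≈ -4.3077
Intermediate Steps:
A(D) = 6 (A(D) = 8 - 2 = 6)
m(R) = 1
w(x) = -5 (w(x) = -2 + (-2 - 1*1) = -2 + (-2 - 1) = -2 - 3 = -5)
p = -8/13 (p = (-10 + 18)/(-19 + 6) = 8/(-13) = 8*(-1/13) = -8/13 ≈ -0.61539)
((w(4) + 13) - 1)*p = ((-5 + 13) - 1)*(-8/13) = (8 - 1)*(-8/13) = 7*(-8/13) = -56/13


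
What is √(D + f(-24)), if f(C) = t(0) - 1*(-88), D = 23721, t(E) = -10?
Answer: √23799 ≈ 154.27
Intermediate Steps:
f(C) = 78 (f(C) = -10 - 1*(-88) = -10 + 88 = 78)
√(D + f(-24)) = √(23721 + 78) = √23799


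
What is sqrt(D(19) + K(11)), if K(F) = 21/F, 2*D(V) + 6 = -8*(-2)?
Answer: 2*sqrt(209)/11 ≈ 2.6285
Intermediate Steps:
D(V) = 5 (D(V) = -3 + (-8*(-2))/2 = -3 + (1/2)*16 = -3 + 8 = 5)
sqrt(D(19) + K(11)) = sqrt(5 + 21/11) = sqrt(76/11) = 2*sqrt(209)/11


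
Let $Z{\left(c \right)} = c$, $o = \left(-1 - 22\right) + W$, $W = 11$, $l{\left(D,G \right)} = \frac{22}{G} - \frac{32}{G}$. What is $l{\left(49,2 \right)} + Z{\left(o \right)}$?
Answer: $-17$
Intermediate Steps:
$l{\left(D,G \right)} = - \frac{10}{G}$
$o = -12$ ($o = \left(-1 - 22\right) + 11 = -23 + 11 = -12$)
$l{\left(49,2 \right)} + Z{\left(o \right)} = - \frac{10}{2} - 12 = \left(-10\right) \frac{1}{2} - 12 = -5 - 12 = -17$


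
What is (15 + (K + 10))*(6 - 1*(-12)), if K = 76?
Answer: 1818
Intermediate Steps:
(15 + (K + 10))*(6 - 1*(-12)) = (15 + (76 + 10))*(6 - 1*(-12)) = (15 + 86)*(6 + 12) = 101*18 = 1818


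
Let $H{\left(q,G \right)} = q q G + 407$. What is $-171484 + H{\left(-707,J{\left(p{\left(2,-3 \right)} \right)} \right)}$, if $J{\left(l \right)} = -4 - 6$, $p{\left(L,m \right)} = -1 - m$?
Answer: $-5169567$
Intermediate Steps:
$J{\left(l \right)} = -10$
$H{\left(q,G \right)} = 407 + G q^{2}$ ($H{\left(q,G \right)} = q^{2} G + 407 = G q^{2} + 407 = 407 + G q^{2}$)
$-171484 + H{\left(-707,J{\left(p{\left(2,-3 \right)} \right)} \right)} = -171484 + \left(407 - 10 \left(-707\right)^{2}\right) = -171484 + \left(407 - 4998490\right) = -171484 - 4998083 = -5169567$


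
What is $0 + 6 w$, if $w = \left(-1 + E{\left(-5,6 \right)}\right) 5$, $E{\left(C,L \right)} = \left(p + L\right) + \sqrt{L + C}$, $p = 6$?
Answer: $360$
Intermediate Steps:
$E{\left(C,L \right)} = 6 + L + \sqrt{C + L}$ ($E{\left(C,L \right)} = \left(6 + L\right) + \sqrt{L + C} = \left(6 + L\right) + \sqrt{C + L} = 6 + L + \sqrt{C + L}$)
$w = 60$ ($w = \left(-1 + \left(6 + 6 + \sqrt{-5 + 6}\right)\right) 5 = \left(-1 + \left(6 + 6 + \sqrt{1}\right)\right) 5 = \left(-1 + \left(6 + 6 + 1\right)\right) 5 = \left(-1 + 13\right) 5 = 12 \cdot 5 = 60$)
$0 + 6 w = 0 + 6 \cdot 60 = 0 + 360 = 360$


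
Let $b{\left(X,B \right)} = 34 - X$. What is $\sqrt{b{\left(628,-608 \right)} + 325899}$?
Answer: $3 \sqrt{36145} \approx 570.36$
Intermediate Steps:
$\sqrt{b{\left(628,-608 \right)} + 325899} = \sqrt{\left(34 - 628\right) + 325899} = \sqrt{-594 + 325899} = \sqrt{325305} = 3 \sqrt{36145}$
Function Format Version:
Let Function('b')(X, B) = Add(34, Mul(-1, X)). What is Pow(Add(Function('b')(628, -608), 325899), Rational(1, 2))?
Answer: Mul(3, Pow(36145, Rational(1, 2))) ≈ 570.36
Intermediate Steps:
Pow(Add(Function('b')(628, -608), 325899), Rational(1, 2)) = Pow(Add(Add(34, Mul(-1, 628)), 325899), Rational(1, 2)) = Pow(Add(Add(34, -628), 325899), Rational(1, 2)) = Pow(Add(-594, 325899), Rational(1, 2)) = Pow(325305, Rational(1, 2)) = Mul(3, Pow(36145, Rational(1, 2)))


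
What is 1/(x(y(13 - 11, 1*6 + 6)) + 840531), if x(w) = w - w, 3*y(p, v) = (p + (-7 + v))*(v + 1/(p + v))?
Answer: 1/840531 ≈ 1.1897e-6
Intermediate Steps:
y(p, v) = (v + 1/(p + v))*(-7 + p + v)/3 (y(p, v) = ((p + (-7 + v))*(v + 1/(p + v)))/3 = ((-7 + p + v)*(v + 1/(p + v)))/3 = ((v + 1/(p + v))*(-7 + p + v))/3 = (v + 1/(p + v))*(-7 + p + v)/3)
x(w) = 0
1/(x(y(13 - 11, 1*6 + 6)) + 840531) = 1/(0 + 840531) = 1/840531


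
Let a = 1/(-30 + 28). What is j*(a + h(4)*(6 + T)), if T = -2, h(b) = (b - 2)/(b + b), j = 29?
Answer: 29/2 ≈ 14.500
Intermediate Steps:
h(b) = (-2 + b)/(2*b) (h(b) = (-2 + b)/((2*b)) = (-2 + b)*(1/(2*b)) = (-2 + b)/(2*b))
a = -1/2 (a = 1/(-2) = -1/2 ≈ -0.50000)
j*(a + h(4)*(6 + T)) = 29*(-1/2 + ((1/2)*(-2 + 4)/4)*(6 - 2)) = 29*(-1/2 + ((1/2)*(1/4)*2)*4) = 29*(-1/2 + (1/4)*4) = 29*(-1/2 + 1) = 29*(1/2) = 29/2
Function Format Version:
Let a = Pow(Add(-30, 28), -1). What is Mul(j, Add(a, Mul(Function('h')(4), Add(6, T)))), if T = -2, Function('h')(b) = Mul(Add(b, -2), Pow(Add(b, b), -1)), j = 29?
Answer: Rational(29, 2) ≈ 14.500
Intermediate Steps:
Function('h')(b) = Mul(Rational(1, 2), Pow(b, -1), Add(-2, b)) (Function('h')(b) = Mul(Add(-2, b), Pow(Mul(2, b), -1)) = Mul(Add(-2, b), Mul(Rational(1, 2), Pow(b, -1))) = Mul(Rational(1, 2), Pow(b, -1), Add(-2, b)))
a = Rational(-1, 2) (a = Pow(-2, -1) = Rational(-1, 2) ≈ -0.50000)
Mul(j, Add(a, Mul(Function('h')(4), Add(6, T)))) = Mul(29, Add(Rational(-1, 2), Mul(Mul(Rational(1, 2), Pow(4, -1), Add(-2, 4)), Add(6, -2)))) = Mul(29, Add(Rational(-1, 2), Mul(Mul(Rational(1, 2), Rational(1, 4), 2), 4))) = Mul(29, Add(Rational(-1, 2), Mul(Rational(1, 4), 4))) = Mul(29, Add(Rational(-1, 2), 1)) = Mul(29, Rational(1, 2)) = Rational(29, 2)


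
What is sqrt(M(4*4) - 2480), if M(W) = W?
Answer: 4*I*sqrt(154) ≈ 49.639*I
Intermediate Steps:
sqrt(M(4*4) - 2480) = sqrt(4*4 - 2480) = sqrt(16 - 2480) = sqrt(-2464) = 4*I*sqrt(154)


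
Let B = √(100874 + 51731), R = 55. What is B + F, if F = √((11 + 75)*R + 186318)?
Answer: √152605 + 2*√47762 ≈ 827.74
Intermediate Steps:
F = 2*√47762 (F = √((11 + 75)*55 + 186318) = √(86*55 + 186318) = √(4730 + 186318) = √191048 = 2*√47762 ≈ 437.09)
B = √152605 ≈ 390.65
B + F = √152605 + 2*√47762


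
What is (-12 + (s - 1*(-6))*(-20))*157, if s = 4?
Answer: -33284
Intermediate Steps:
(-12 + (s - 1*(-6))*(-20))*157 = (-12 + (4 - 1*(-6))*(-20))*157 = (-12 + (4 + 6)*(-20))*157 = (-12 + 10*(-20))*157 = (-12 - 200)*157 = -212*157 = -33284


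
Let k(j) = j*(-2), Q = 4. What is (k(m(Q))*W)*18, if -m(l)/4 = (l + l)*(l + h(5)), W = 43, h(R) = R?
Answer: 445824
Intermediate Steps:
m(l) = -8*l*(5 + l) (m(l) = -4*(l + l)*(l + 5) = -4*2*l*(5 + l) = -8*l*(5 + l))
k(j) = -2*j
(k(m(Q))*W)*18 = (-(-16)*4*(5 + 4)*43)*18 = (-(-16)*4*9*43)*18 = (-2*(-288)*43)*18 = (576*43)*18 = 24768*18 = 445824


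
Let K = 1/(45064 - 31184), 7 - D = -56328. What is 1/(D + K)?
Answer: 13880/781929801 ≈ 1.7751e-5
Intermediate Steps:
D = 56335 (D = 7 - 1*(-56328) = 7 + 56328 = 56335)
K = 1/13880 ≈ 7.2046e-5
1/(D + K) = 1/(56335 + 1/13880) = 1/(781929801/13880) = 13880/781929801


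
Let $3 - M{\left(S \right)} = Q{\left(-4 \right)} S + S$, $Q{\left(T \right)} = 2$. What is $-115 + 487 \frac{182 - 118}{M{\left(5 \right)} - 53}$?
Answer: $- \frac{38643}{65} \approx -594.51$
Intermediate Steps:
$M{\left(S \right)} = 3 - 3 S$ ($M{\left(S \right)} = 3 - \left(2 S + S\right) = 3 - 3 S$)
$-115 + 487 \frac{182 - 118}{M{\left(5 \right)} - 53} = -115 + 487 \frac{182 - 118}{\left(3 - 15\right) - 53} = -115 + 487 \frac{64}{\left(3 - 15\right) - 53} = -115 + 487 \frac{64}{-12 - 53} = -115 + 487 \frac{64}{-65} = -115 + 487 \cdot 64 \left(- \frac{1}{65}\right) = -115 + 487 \left(- \frac{64}{65}\right) = -115 - \frac{31168}{65} = - \frac{38643}{65}$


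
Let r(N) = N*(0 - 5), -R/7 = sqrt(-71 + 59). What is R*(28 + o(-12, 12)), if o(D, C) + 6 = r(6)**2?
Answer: -12908*I*sqrt(3) ≈ -22357.0*I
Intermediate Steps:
R = -14*I*sqrt(3) (R = -7*sqrt(-71 + 59) = -14*I*sqrt(3) ≈ -24.249*I)
r(N) = -5*N (r(N) = N*(-5) = -5*N)
o(D, C) = 894 (o(D, C) = -6 + (-5*6)**2 = -6 + (-30)**2 = -6 + 900 = 894)
R*(28 + o(-12, 12)) = (-14*I*sqrt(3))*(28 + 894) = -14*I*sqrt(3)*922 = -12908*I*sqrt(3)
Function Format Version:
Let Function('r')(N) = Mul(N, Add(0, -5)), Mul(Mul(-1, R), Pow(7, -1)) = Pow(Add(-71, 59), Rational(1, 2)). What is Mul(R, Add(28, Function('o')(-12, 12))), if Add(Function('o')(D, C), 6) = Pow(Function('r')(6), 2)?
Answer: Mul(-12908, I, Pow(3, Rational(1, 2))) ≈ Mul(-22357., I)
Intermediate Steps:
R = Mul(-14, I, Pow(3, Rational(1, 2))) (R = Mul(-7, Pow(Add(-71, 59), Rational(1, 2))) = Mul(-7, Pow(-12, Rational(1, 2))) = Mul(-7, Mul(2, I, Pow(3, Rational(1, 2)))) = Mul(-14, I, Pow(3, Rational(1, 2))) ≈ Mul(-24.249, I))
Function('r')(N) = Mul(-5, N) (Function('r')(N) = Mul(N, -5) = Mul(-5, N))
Function('o')(D, C) = 894 (Function('o')(D, C) = Add(-6, Pow(Mul(-5, 6), 2)) = Add(-6, Pow(-30, 2)) = Add(-6, 900) = 894)
Mul(R, Add(28, Function('o')(-12, 12))) = Mul(Mul(-14, I, Pow(3, Rational(1, 2))), Add(28, 894)) = Mul(Mul(-14, I, Pow(3, Rational(1, 2))), 922) = Mul(-12908, I, Pow(3, Rational(1, 2)))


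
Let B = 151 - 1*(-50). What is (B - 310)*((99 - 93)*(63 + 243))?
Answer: -200124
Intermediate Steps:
B = 201 (B = 151 + 50 = 201)
(B - 310)*((99 - 93)*(63 + 243)) = (201 - 310)*((99 - 93)*(63 + 243)) = -654*306 = -109*1836 = -200124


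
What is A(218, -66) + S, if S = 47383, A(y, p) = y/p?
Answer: 1563530/33 ≈ 47380.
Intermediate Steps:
A(218, -66) + S = 218/(-66) + 47383 = 218*(-1/66) + 47383 = -109/33 + 47383 = 1563530/33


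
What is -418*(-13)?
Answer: 5434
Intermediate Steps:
-418*(-13) = -38*(-143) = 5434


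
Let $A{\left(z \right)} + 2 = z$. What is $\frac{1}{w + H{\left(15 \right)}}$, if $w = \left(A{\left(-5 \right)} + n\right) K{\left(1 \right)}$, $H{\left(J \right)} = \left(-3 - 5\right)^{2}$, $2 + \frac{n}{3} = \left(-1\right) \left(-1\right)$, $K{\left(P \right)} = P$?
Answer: $\frac{1}{54} \approx 0.018519$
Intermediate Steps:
$n = -3$ ($n = -6 + 3 \left(\left(-1\right) \left(-1\right)\right) = -6 + 3 \cdot 1 = -6 + 3 = -3$)
$H{\left(J \right)} = 64$ ($H{\left(J \right)} = \left(-8\right)^{2} = 64$)
$A{\left(z \right)} = -2 + z$
$w = -10$ ($w = \left(\left(-2 - 5\right) - 3\right) 1 = \left(-7 - 3\right) 1 = \left(-10\right) 1 = -10$)
$\frac{1}{w + H{\left(15 \right)}} = \frac{1}{-10 + 64} = \frac{1}{54}$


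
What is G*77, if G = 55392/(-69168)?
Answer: -8078/131 ≈ -61.664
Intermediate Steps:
G = -1154/1441 (G = 55392*(-1/69168) = -1154/1441 ≈ -0.80083)
G*77 = -1154/1441*77 = -8078/131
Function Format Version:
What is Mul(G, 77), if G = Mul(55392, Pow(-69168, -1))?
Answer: Rational(-8078, 131) ≈ -61.664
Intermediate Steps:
G = Rational(-1154, 1441) (G = Mul(55392, Rational(-1, 69168)) = Rational(-1154, 1441) ≈ -0.80083)
Mul(G, 77) = Mul(Rational(-1154, 1441), 77) = Rational(-8078, 131)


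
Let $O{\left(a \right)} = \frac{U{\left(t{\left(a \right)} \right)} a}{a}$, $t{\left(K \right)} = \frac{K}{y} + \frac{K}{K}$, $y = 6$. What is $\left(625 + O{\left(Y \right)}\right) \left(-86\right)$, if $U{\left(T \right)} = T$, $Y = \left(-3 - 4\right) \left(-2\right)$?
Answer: $- \frac{162110}{3} \approx -54037.0$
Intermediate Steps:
$Y = 14$ ($Y = \left(-7\right) \left(-2\right) = 14$)
$t{\left(K \right)} = 1 + \frac{K}{6}$ ($t{\left(K \right)} = \frac{K}{6} + \frac{K}{K} = K \frac{1}{6} + 1 = \frac{K}{6} + 1 = 1 + \frac{K}{6}$)
$O{\left(a \right)} = 1 + \frac{a}{6}$ ($O{\left(a \right)} = \frac{\left(1 + \frac{a}{6}\right) a}{a} = \frac{a \left(1 + \frac{a}{6}\right)}{a} = 1 + \frac{a}{6}$)
$\left(625 + O{\left(Y \right)}\right) \left(-86\right) = \left(625 + \left(1 + \frac{1}{6} \cdot 14\right)\right) \left(-86\right) = \left(625 + \left(1 + \frac{7}{3}\right)\right) \left(-86\right) = \left(625 + \frac{10}{3}\right) \left(-86\right) = \frac{1885}{3} \left(-86\right) = - \frac{162110}{3}$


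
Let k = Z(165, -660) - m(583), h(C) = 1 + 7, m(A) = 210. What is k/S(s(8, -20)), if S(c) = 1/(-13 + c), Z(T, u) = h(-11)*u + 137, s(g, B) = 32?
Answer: -101707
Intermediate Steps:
h(C) = 8
Z(T, u) = 137 + 8*u (Z(T, u) = 8*u + 137 = 137 + 8*u)
k = -5353 (k = (137 + 8*(-660)) - 1*210 = (137 - 5280) - 210 = -5143 - 210 = -5353)
k/S(s(8, -20)) = -5353/(1/(-13 + 32)) = -5353/(1/19) = -5353/1/19 = -5353*19 = -101707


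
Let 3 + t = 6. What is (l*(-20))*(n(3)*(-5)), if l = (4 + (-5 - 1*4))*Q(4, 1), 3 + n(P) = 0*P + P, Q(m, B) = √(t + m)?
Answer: 0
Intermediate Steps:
t = 3 (t = -3 + 6 = 3)
Q(m, B) = √(3 + m)
n(P) = -3 + P (n(P) = -3 + (0*P + P) = -3 + (0 + P) = -3 + P)
l = -5*√7 (l = (4 + (-5 - 1*4))*√(3 + 4) = (4 + (-5 - 4))*√7 = (4 - 9)*√7 = -5*√7 ≈ -13.229)
(l*(-20))*(n(3)*(-5)) = (-5*√7*(-20))*((-3 + 3)*(-5)) = (100*√7)*(0*(-5)) = (100*√7)*0 = 0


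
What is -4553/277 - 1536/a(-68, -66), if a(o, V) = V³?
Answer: -54522659/3318183 ≈ -16.431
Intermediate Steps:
-4553/277 - 1536/a(-68, -66) = -4553/277 - 1536/((-66)³) = -4553*1/277 - 1536/(-287496) = -4553/277 - 1536*(-1/287496) = -4553/277 + 64/11979 = -54522659/3318183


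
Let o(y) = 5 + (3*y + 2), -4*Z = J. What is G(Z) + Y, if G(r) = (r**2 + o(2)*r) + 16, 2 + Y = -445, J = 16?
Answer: -467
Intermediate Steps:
Y = -447 (Y = -2 - 445 = -447)
Z = -4 (Z = -1/4*16 = -4)
o(y) = 7 + 3*y (o(y) = 5 + (2 + 3*y) = 7 + 3*y)
G(r) = 16 + r**2 + 13*r (G(r) = (r**2 + (7 + 3*2)*r) + 16 = (r**2 + (7 + 6)*r) + 16 = (r**2 + 13*r) + 16 = 16 + r**2 + 13*r)
G(Z) + Y = (16 + (-4)**2 + 13*(-4)) - 447 = (16 + 16 - 52) - 447 = -20 - 447 = -467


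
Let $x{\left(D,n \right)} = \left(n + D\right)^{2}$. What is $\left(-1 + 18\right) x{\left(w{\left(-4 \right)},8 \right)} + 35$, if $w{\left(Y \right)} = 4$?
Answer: $2483$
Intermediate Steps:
$x{\left(D,n \right)} = \left(D + n\right)^{2}$
$\left(-1 + 18\right) x{\left(w{\left(-4 \right)},8 \right)} + 35 = \left(-1 + 18\right) \left(4 + 8\right)^{2} + 35 = 17 \cdot 12^{2} + 35 = 17 \cdot 144 + 35 = 2448 + 35 = 2483$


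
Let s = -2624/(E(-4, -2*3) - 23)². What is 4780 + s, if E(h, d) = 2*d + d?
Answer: 195916/41 ≈ 4778.4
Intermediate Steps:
E(h, d) = 3*d
s = -64/41 (s = -2624/(3*(-2*3) - 23)² = -2624/(3*(-6) - 23)² = -2624/(-18 - 23)² = -2624/((-41)²) = -2624/1681 = -2624*1/1681 = -64/41 ≈ -1.5610)
4780 + s = 4780 - 64/41 = 195916/41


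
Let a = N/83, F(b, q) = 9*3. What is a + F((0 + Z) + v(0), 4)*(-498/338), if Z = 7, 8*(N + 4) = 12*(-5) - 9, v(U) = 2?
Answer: -4481141/112216 ≈ -39.933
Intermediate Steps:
N = -101/8 (N = -4 + (12*(-5) - 9)/8 = -4 + (-60 - 9)/8 = -4 + (⅛)*(-69) = -4 - 69/8 = -101/8 ≈ -12.625)
F(b, q) = 27
a = -101/664 (a = -101/8/83 = -101/8*1/83 = -101/664 ≈ -0.15211)
a + F((0 + Z) + v(0), 4)*(-498/338) = -101/664 + 27*(-498/338) = -101/664 + 27*(-498*1/338) = -101/664 + 27*(-249/169) = -101/664 - 6723/169 = -4481141/112216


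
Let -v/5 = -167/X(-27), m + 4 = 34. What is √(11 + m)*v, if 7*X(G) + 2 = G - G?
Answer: -5845*√41/2 ≈ -18713.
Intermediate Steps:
m = 30 (m = -4 + 34 = 30)
X(G) = -2/7 (X(G) = -2/7 + (G - G)/7 = -2/7 + (⅐)*0 = -2/7 + 0 = -2/7)
v = -5845/2 (v = -(-835)/(-2/7) = -(-835)*(-7)/2 = -5*1169/2 = -5845/2 ≈ -2922.5)
√(11 + m)*v = √(11 + 30)*(-5845/2) = √41*(-5845/2) = -5845*√41/2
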